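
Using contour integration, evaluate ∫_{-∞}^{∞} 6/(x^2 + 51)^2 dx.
Let f(z) = 6/(z^2 + 51)^2. The denominator has no real zeros and deg Q - deg P = 4 ≥ 2, so the integral of f over the upper semicircle |z| = R tends to 0 as R → ∞. Closing the contour in the upper half-plane,
  ∫_{-∞}^{∞} f(x) dx = 2πi · Σ Res(f, z_k)  over the poles with Im z_k > 0.

Zeros of the denominator: z^2 + 51 = 0 gives z = ±sqrt(51)*I.
Upper half-plane: z = sqrt(51)*I (a pole of order 2).

Write f(z) = g(z)/(z - sqrt(51)*I)^2 with g(z) = 6/(z + sqrt(51)*I)^2. For a double pole, Res(f, z₀) = g'(z₀):
  g'(z) = -12/(z + sqrt(51)*I)^3
  Res(f, sqrt(51)*I) = g'(sqrt(51)*I) = -sqrt(51)*I/1734

∫_{-∞}^{∞} f(x) dx = 2πi · (-sqrt(51)*I/1734) = sqrt(51)*pi/867

Final answer: sqrt(51)*pi/867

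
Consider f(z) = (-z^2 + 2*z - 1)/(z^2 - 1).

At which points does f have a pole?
{-1}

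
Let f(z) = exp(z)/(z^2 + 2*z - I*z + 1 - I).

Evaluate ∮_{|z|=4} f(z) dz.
By the residue theorem, ∮_C f(z) dz = 2πi · (sum of the residues of f at the poles inside |z| = 4).

The denominator factors as (z + 1 - I)*(z + 1), so the singularities of f are simple poles at z = -1 + I, z = -1.
  |-1 + I|² = 2 < 16 = 4², so this pole is inside the contour.
  |-1|² = 1 < 16 = 4², so this pole is inside the contour.

With P(z) = exp(z) and Q(z) = z^2 + 2*z - I*z + 1 - I, each pole is simple, so Res(f, z₀) = P(z₀)/Q'(z₀) with Q'(z) = 2*z + 2 - I.
  Res(f, -1 + I) = P(-1 + I)/Q'(-1 + I) = (exp(-1 + I))/(I) = -I*exp(-1 + I)
  Res(f, -1) = P(-1)/Q'(-1) = (exp(-1))/(-I) = I*exp(-1)

Sum of residues inside C: -I*exp(-1 + I) + I*exp(-1)
∮_C f(z) dz = 2πi · (-I*exp(-1 + I) + I*exp(-1)) = -2*pi*exp(-1) + 2*pi*exp(-1 + I)

Final answer: -2*pi*exp(-1) + 2*pi*exp(-1 + I)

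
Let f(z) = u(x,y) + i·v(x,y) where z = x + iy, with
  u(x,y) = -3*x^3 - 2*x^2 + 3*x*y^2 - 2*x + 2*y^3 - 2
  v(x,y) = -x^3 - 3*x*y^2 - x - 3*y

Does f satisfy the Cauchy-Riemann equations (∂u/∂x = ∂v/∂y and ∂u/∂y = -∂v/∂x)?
∂u/∂x = -9*x^2 - 4*x + 3*y^2 - 2
∂v/∂y = -6*x*y - 3
∂u/∂y = 6*x*y + 6*y^2
∂v/∂x = -3*x^2 - 3*y^2 - 1
∂u/∂x ≠ ∂v/∂y and ∂u/∂y ≠ -∂v/∂x; the Cauchy-Riemann equations are not satisfied, so f is not analytic.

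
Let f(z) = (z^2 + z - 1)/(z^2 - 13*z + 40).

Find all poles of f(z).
The singularities of f are the zeros of the denominator. Factoring,
  z^2 - 13*z + 40 = (z - 5)*(z - 8)
so the candidates are z = 5, z = 8.

Check the numerator P(z) = z^2 + z - 1 at each one:
  P(5) = 29 ≠ 0, so z = 5 is a (simple) pole.
  P(8) = 71 ≠ 0, so z = 8 is a (simple) pole.

Poles of f: {5, 8}

Final answer: {5, 8}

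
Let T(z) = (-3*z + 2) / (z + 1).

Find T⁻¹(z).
(-z + 2)/(z + 3)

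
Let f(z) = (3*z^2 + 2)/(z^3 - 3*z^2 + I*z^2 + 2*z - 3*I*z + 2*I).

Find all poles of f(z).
The singularities of f are the zeros of the denominator. Factoring,
  z^3 - 3*z^2 + I*z^2 + 2*z - 3*I*z + 2*I = (z + I)*(z - 1)*(z - 2)
so the candidates are z = -I, z = 1, z = 2.

Check the numerator P(z) = 3*z^2 + 2 at each one:
  P(-I) = -1 ≠ 0, so z = -I is a (simple) pole.
  P(1) = 5 ≠ 0, so z = 1 is a (simple) pole.
  P(2) = 14 ≠ 0, so z = 2 is a (simple) pole.

Poles of f: {-I, 1, 2}

Final answer: {-I, 1, 2}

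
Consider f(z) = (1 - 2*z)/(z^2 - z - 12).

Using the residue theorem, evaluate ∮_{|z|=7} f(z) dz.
-4*I*pi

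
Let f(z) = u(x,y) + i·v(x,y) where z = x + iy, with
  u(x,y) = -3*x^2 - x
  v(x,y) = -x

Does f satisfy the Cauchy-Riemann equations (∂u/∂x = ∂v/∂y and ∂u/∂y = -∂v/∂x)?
∂u/∂x = -6*x - 1
∂v/∂y = 0
∂u/∂y = 0
∂v/∂x = -1
∂u/∂x ≠ ∂v/∂y and ∂u/∂y ≠ -∂v/∂x; the Cauchy-Riemann equations are not satisfied, so f is not analytic.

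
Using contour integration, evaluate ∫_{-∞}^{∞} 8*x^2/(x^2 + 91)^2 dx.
Let f(z) = 8*z^2/(z^2 + 91)^2. The denominator has no real zeros and deg Q - deg P = 2 ≥ 2, so the integral of f over the upper semicircle |z| = R tends to 0 as R → ∞. Closing the contour in the upper half-plane,
  ∫_{-∞}^{∞} f(x) dx = 2πi · Σ Res(f, z_k)  over the poles with Im z_k > 0.

Zeros of the denominator: z^2 + 91 = 0 gives z = ±sqrt(91)*I.
Upper half-plane: z = sqrt(91)*I (a pole of order 2).

Write f(z) = g(z)/(z - sqrt(91)*I)^2 with g(z) = 8*z^2/(z + sqrt(91)*I)^2. For a double pole, Res(f, z₀) = g'(z₀):
  g'(z) = 16*sqrt(91)*I*z/(z + sqrt(91)*I)^3
  Res(f, sqrt(91)*I) = g'(sqrt(91)*I) = -2*sqrt(91)*I/91

∫_{-∞}^{∞} f(x) dx = 2πi · (-2*sqrt(91)*I/91) = 4*sqrt(91)*pi/91

Final answer: 4*sqrt(91)*pi/91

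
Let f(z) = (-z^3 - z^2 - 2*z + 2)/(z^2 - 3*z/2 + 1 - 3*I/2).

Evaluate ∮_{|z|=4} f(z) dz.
By the residue theorem, ∮_C f(z) dz = 2πi · (sum of the residues of f at the poles inside |z| = 4).

The denominator factors as (z + I)*(z - 3/2 - I), so the singularities of f are simple poles at z = -I, z = 3/2 + I.
  |-I|² = 1 < 16 = 4², so this pole is inside the contour.
  |3/2 + I|² = 13/4 < 16 = 4², so this pole is inside the contour.

With P(z) = -z^3 - z^2 - 2*z + 2 and Q(z) = z^2 - 3*z/2 + 1 - 3*I/2, each pole is simple, so Res(f, z₀) = P(z₀)/Q'(z₀) with Q'(z) = 2*z - 3/2.
  Res(f, -I) = P(-I)/Q'(-I) = (3 + I)/(-3/2 - 2*I) = -26/25 + 18*I/25
  Res(f, 3/2 + I) = P(3/2 + I)/Q'(3/2 + I) = (-9/8 - 43*I/4)/(3/2 + 2*I) = -371/100 - 111*I/50

Sum of residues inside C: -19/4 - 3*I/2
∮_C f(z) dz = 2πi · (-19/4 - 3*I/2) = pi*(3 - 19*I/2)

Final answer: pi*(3 - 19*I/2)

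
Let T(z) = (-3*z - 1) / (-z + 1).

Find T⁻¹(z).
(z + 1)/(z - 3)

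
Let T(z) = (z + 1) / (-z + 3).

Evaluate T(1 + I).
3/5 + 4*I/5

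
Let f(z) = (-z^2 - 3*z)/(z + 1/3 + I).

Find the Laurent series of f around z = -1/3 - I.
Put w = z - (-1/3 - I), i.e. z = w - 1/3 - I. The denominator is w, so it suffices to rewrite the numerator in powers of w.

P(z) = -z^2 - 3*z
P(w - 1/3 - I) = 17/9 + 7*I/3 + (-7/3 + 2*I)*w - w^2

Dividing each term by w:
  f = (17/9 + 7*I/3)/w - 7/3 + 2*I - w

Substituting back w = z + 1/3 + I:
  f(z) = (17/9 + 7*I/3)/(z + 1/3 + I) - 7/3 + 2*I - (z + 1/3 + I)

The series is finite because the numerator is a polynomial; the negative powers form the principal part, and the coefficient of 1/(z + 1/3 + I) gives Res(f, -1/3 - I) = 17/9 + 7*I/3.

Final answer: (17/9 + 7*I/3)/(z + 1/3 + I) - 7/3 + 2*I - (z + 1/3 + I)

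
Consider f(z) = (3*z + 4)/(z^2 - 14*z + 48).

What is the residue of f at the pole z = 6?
Write f(z) = P(z)/Q(z) with P(z) = 3*z + 4 and Q(z) = z^2 - 14*z + 48.
The denominator factors as Q(z) = (z - 6)*(z - 8), so z = 6 is a simple zero of Q and P is analytic there; z = 6 is therefore a simple pole and
  Res(f, z₀) = P(z₀)/Q'(z₀).

Q'(z) = 2*z - 14, so Q'(6) = -2.
P(6) = 22.

Res(f, 6) = (22)/(-2) = -11

Final answer: -11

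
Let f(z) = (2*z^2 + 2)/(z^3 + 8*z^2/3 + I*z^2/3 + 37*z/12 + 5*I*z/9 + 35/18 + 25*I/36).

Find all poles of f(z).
The singularities of f are the zeros of the denominator. Factoring,
  z^3 + 8*z^2/3 + I*z^2/3 + 37*z/12 + 5*I*z/9 + 35/18 + 25*I/36 = (z + 2/3 - I)*(z + 1/2 + I)*(z + 3/2 + I/3)
so the candidates are z = -2/3 + I, z = -1/2 - I, z = -3/2 - I/3.

Check the numerator P(z) = 2*z^2 + 2 at each one:
  P(-2/3 + I) = 8/9 - 8*I/3 ≠ 0, so z = -2/3 + I is a (simple) pole.
  P(-1/2 - I) = 1/2 + 2*I ≠ 0, so z = -1/2 - I is a (simple) pole.
  P(-3/2 - I/3) = 113/18 + 2*I ≠ 0, so z = -3/2 - I/3 is a (simple) pole.

Poles of f: {-3/2 - I/3, -2/3 + I, -1/2 - I}

Final answer: {-3/2 - I/3, -2/3 + I, -1/2 - I}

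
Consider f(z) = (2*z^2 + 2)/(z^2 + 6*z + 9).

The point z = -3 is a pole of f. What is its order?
2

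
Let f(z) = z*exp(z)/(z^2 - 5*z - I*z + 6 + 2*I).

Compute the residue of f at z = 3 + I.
Write f(z) = P(z)/Q(z) with P(z) = z*exp(z) and Q(z) = z^2 - 5*z - I*z + 6 + 2*I.
The denominator factors as Q(z) = (z - 2)*(z - 3 - I), so z = 3 + I is a simple zero of Q and P is analytic there; z = 3 + I is therefore a simple pole and
  Res(f, z₀) = P(z₀)/Q'(z₀).

Q'(z) = 2*z - 5 - I, so Q'(3 + I) = 1 + I.
P(3 + I) = (3 + I)*exp(3 + I).

Res(f, 3 + I) = ((3 + I)*exp(3 + I))/(1 + I) = (2 - I)*exp(3 + I)

Final answer: (2 - I)*exp(3 + I)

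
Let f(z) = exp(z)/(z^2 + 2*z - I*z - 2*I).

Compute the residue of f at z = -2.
Write f(z) = P(z)/Q(z) with P(z) = exp(z) and Q(z) = z^2 + 2*z - I*z - 2*I.
The denominator factors as Q(z) = (z - I)*(z + 2), so z = -2 is a simple zero of Q and P is analytic there; z = -2 is therefore a simple pole and
  Res(f, z₀) = P(z₀)/Q'(z₀).

Q'(z) = 2*z + 2 - I, so Q'(-2) = -2 - I.
P(-2) = exp(-2).

Res(f, -2) = (exp(-2))/(-2 - I) = (-2/5 + I/5)*exp(-2)

Final answer: (-2/5 + I/5)*exp(-2)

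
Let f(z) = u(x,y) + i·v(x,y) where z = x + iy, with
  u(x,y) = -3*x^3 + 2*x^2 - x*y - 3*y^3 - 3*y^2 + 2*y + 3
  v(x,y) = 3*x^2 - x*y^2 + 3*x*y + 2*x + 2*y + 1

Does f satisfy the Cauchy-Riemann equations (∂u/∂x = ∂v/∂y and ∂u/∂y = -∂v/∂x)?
∂u/∂x = -9*x^2 + 4*x - y
∂v/∂y = -2*x*y + 3*x + 2
∂u/∂y = -x - 9*y^2 - 6*y + 2
∂v/∂x = 6*x - y^2 + 3*y + 2
∂u/∂x ≠ ∂v/∂y and ∂u/∂y ≠ -∂v/∂x; the Cauchy-Riemann equations are not satisfied, so f is not analytic.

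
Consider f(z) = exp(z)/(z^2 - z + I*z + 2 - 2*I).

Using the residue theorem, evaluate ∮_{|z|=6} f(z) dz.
By the residue theorem, ∮_C f(z) dz = 2πi · (sum of the residues of f at the poles inside |z| = 6).

The denominator factors as (z - 1 - I)*(z + 2*I), so the singularities of f are simple poles at z = 1 + I, z = -2*I.
  |1 + I|² = 2 < 36 = 6², so this pole is inside the contour.
  |-2*I|² = 4 < 36 = 6², so this pole is inside the contour.

With P(z) = exp(z) and Q(z) = z^2 - z + I*z + 2 - 2*I, each pole is simple, so Res(f, z₀) = P(z₀)/Q'(z₀) with Q'(z) = 2*z - 1 + I.
  Res(f, 1 + I) = P(1 + I)/Q'(1 + I) = (exp(1 + I))/(1 + 3*I) = (1/10 - 3*I/10)*exp(1 + I)
  Res(f, -2*I) = P(-2*I)/Q'(-2*I) = (exp(-2*I))/(-1 - 3*I) = (-1/10 + 3*I/10)*exp(-2*I)

Sum of residues inside C: (1/10 - 3*I/10)*exp(1 + I) + (-1/10 + 3*I/10)*exp(-2*I)
∮_C f(z) dz = 2πi · ((1/10 - 3*I/10)*exp(1 + I) + (-1/10 + 3*I/10)*exp(-2*I)) = pi*(-3/5 - I/5)*exp(-2*I) + pi*(3/5 + I/5)*exp(1 + I)

Final answer: pi*(-3/5 - I/5)*exp(-2*I) + pi*(3/5 + I/5)*exp(1 + I)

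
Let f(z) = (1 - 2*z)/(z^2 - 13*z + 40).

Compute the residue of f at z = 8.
-5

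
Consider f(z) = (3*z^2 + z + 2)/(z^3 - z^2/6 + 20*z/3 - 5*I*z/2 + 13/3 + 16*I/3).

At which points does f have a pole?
The singularities of f are the zeros of the denominator. Factoring,
  z^3 - z^2/6 + 20*z/3 - 5*I*z/2 + 13/3 + 16*I/3 = (z + 1/2 + I)*(z - 2/3 - 3*I)*(z + 2*I)
so the candidates are z = -1/2 - I, z = 2/3 + 3*I, z = -2*I.

Check the numerator P(z) = 3*z^2 + z + 2 at each one:
  P(-1/2 - I) = -3/4 + 2*I ≠ 0, so z = -1/2 - I is a (simple) pole.
  P(2/3 + 3*I) = -23 + 15*I ≠ 0, so z = 2/3 + 3*I is a (simple) pole.
  P(-2*I) = -10 - 2*I ≠ 0, so z = -2*I is a (simple) pole.

Poles of f: {-1/2 - I, -2*I, 2/3 + 3*I}

Final answer: {-1/2 - I, -2*I, 2/3 + 3*I}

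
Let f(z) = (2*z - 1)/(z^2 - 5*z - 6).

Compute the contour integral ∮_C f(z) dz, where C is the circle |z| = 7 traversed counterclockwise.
By the residue theorem, ∮_C f(z) dz = 2πi · (sum of the residues of f at the poles inside |z| = 7).

The denominator factors as (z - 6)*(z + 1), so the singularities of f are simple poles at z = 6, z = -1.
  |6|² = 36 < 49 = 7², so this pole is inside the contour.
  |-1|² = 1 < 49 = 7², so this pole is inside the contour.

With P(z) = 2*z - 1 and Q(z) = z^2 - 5*z - 6, each pole is simple, so Res(f, z₀) = P(z₀)/Q'(z₀) with Q'(z) = 2*z - 5.
  Res(f, 6) = P(6)/Q'(6) = (11)/(7) = 11/7
  Res(f, -1) = P(-1)/Q'(-1) = (-3)/(-7) = 3/7

Sum of residues inside C: 2
∮_C f(z) dz = 2πi · (2) = 4*I*pi

Final answer: 4*I*pi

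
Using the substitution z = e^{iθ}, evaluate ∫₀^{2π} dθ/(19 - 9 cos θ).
sqrt(70)*pi/70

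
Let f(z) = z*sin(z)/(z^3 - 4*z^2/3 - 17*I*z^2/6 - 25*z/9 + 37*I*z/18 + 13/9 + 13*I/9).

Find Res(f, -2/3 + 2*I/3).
(12/125 - 36*I/125)*sin(2/3 - 2*I/3)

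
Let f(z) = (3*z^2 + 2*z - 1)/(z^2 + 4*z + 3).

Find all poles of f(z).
The singularities of f are the zeros of the denominator. Factoring,
  z^2 + 4*z + 3 = (z + 3)*(z + 1)
so the candidates are z = -3, z = -1.

Check the numerator P(z) = 3*z^2 + 2*z - 1 at each one:
  P(-3) = 20 ≠ 0, so z = -3 is a (simple) pole.
  P(-1) = 0, so the factor (z + 1) cancels and z = -1 is only a removable singularity, not a pole.

Poles of f: {-3}

Final answer: {-3}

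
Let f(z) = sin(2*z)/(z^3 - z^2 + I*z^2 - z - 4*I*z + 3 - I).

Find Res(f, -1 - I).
(-3/13 + 2*I/13)*sin(2 + 2*I)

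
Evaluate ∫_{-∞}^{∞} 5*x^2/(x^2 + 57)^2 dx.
5*sqrt(57)*pi/114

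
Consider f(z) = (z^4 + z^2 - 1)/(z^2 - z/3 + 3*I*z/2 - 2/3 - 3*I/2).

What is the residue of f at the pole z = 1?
60/181 - 54*I/181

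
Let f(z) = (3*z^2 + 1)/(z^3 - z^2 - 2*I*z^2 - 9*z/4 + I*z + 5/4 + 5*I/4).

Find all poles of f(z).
The singularities of f are the zeros of the denominator. Factoring,
  z^3 - z^2 - 2*I*z^2 - 9*z/4 + I*z + 5/4 + 5*I/4 = (z - 1 - I/2)*(z - 1 - I)*(z + 1 - I/2)
so the candidates are z = 1 + I/2, z = 1 + I, z = -1 + I/2.

Check the numerator P(z) = 3*z^2 + 1 at each one:
  P(1 + I/2) = 13/4 + 3*I ≠ 0, so z = 1 + I/2 is a (simple) pole.
  P(1 + I) = 1 + 6*I ≠ 0, so z = 1 + I is a (simple) pole.
  P(-1 + I/2) = 13/4 - 3*I ≠ 0, so z = -1 + I/2 is a (simple) pole.

Poles of f: {-1 + I/2, 1 + I/2, 1 + I}

Final answer: {-1 + I/2, 1 + I/2, 1 + I}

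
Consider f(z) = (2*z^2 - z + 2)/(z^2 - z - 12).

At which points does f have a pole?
{-3, 4}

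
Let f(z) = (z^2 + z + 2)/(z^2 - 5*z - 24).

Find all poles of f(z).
{-3, 8}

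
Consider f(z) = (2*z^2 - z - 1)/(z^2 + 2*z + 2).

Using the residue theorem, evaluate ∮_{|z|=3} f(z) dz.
-10*I*pi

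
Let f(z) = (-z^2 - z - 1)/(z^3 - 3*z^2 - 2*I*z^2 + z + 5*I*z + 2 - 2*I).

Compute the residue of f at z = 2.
-7/10 - 21*I/10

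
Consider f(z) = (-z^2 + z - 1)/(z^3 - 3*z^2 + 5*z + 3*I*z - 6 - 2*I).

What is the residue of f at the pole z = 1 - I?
3/10 - I/10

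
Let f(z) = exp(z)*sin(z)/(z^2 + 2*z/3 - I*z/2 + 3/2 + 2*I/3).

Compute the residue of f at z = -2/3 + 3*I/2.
(24/241 + 90*I/241)*exp(-2/3 + 3*I/2)*sin(2/3 - 3*I/2)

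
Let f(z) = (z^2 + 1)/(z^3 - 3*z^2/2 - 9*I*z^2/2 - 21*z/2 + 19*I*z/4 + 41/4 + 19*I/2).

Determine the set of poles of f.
The singularities of f are the zeros of the denominator. Factoring,
  z^3 - 3*z^2/2 - 9*I*z^2/2 - 21*z/2 + 19*I*z/4 + 41/4 + 19*I/2 = (z + 2 - 3*I/2)*(z - 2 - I)*(z - 3/2 - 2*I)
so the candidates are z = -2 + 3*I/2, z = 2 + I, z = 3/2 + 2*I.

Check the numerator P(z) = z^2 + 1 at each one:
  P(-2 + 3*I/2) = 11/4 - 6*I ≠ 0, so z = -2 + 3*I/2 is a (simple) pole.
  P(2 + I) = 4 + 4*I ≠ 0, so z = 2 + I is a (simple) pole.
  P(3/2 + 2*I) = -3/4 + 6*I ≠ 0, so z = 3/2 + 2*I is a (simple) pole.

Poles of f: {-2 + 3*I/2, 3/2 + 2*I, 2 + I}

Final answer: {-2 + 3*I/2, 3/2 + 2*I, 2 + I}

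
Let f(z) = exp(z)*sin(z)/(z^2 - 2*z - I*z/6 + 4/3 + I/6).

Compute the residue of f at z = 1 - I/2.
Write f(z) = P(z)/Q(z) with P(z) = exp(z)*sin(z) and Q(z) = z^2 - 2*z - I*z/6 + 4/3 + I/6.
The denominator factors as Q(z) = (z - 1 - 2*I/3)*(z - 1 + I/2), so z = 1 - I/2 is a simple zero of Q and P is analytic there; z = 1 - I/2 is therefore a simple pole and
  Res(f, z₀) = P(z₀)/Q'(z₀).

Q'(z) = 2*z - 2 - I/6, so Q'(1 - I/2) = -7*I/6.
P(1 - I/2) = exp(1 - I/2)*sin(1 - I/2).

Res(f, 1 - I/2) = (exp(1 - I/2)*sin(1 - I/2))/(-7*I/6) = 6*I*exp(1 - I/2)*sin(1 - I/2)/7

Final answer: 6*I*exp(1 - I/2)*sin(1 - I/2)/7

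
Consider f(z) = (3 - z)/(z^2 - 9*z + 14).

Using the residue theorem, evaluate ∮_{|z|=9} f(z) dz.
By the residue theorem, ∮_C f(z) dz = 2πi · (sum of the residues of f at the poles inside |z| = 9).

The denominator factors as (z - 7)*(z - 2), so the singularities of f are simple poles at z = 7, z = 2.
  |7|² = 49 < 81 = 9², so this pole is inside the contour.
  |2|² = 4 < 81 = 9², so this pole is inside the contour.

With P(z) = 3 - z and Q(z) = z^2 - 9*z + 14, each pole is simple, so Res(f, z₀) = P(z₀)/Q'(z₀) with Q'(z) = 2*z - 9.
  Res(f, 7) = P(7)/Q'(7) = (-4)/(5) = -4/5
  Res(f, 2) = P(2)/Q'(2) = (1)/(-5) = -1/5

Sum of residues inside C: -1
∮_C f(z) dz = 2πi · (-1) = -2*I*pi

Final answer: -2*I*pi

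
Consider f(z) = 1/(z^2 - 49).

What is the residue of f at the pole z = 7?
Write f(z) = P(z)/Q(z) with P(z) = 1 and Q(z) = z^2 - 49.
The denominator factors as Q(z) = (z + 7)*(z - 7), so z = 7 is a simple zero of Q and P is analytic there; z = 7 is therefore a simple pole and
  Res(f, z₀) = P(z₀)/Q'(z₀).

Q'(z) = 2*z, so Q'(7) = 14.
P(7) = 1.

Res(f, 7) = (1)/(14) = 1/14

Final answer: 1/14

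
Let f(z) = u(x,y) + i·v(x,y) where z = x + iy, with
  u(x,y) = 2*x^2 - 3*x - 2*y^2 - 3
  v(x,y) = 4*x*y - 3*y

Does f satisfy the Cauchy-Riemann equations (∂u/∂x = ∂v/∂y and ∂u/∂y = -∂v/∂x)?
∂u/∂x = 4*x - 3
∂v/∂y = 4*x - 3
∂u/∂y = -4*y
∂v/∂x = 4*y
∂u/∂x = ∂v/∂y and ∂u/∂y = -∂v/∂x hold identically; f is analytic.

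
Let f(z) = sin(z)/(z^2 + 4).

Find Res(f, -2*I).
Write f(z) = P(z)/Q(z) with P(z) = sin(z) and Q(z) = z^2 + 4.
The denominator factors as Q(z) = (z + 2*I)*(z - 2*I), so z = -2*I is a simple zero of Q and P is analytic there; z = -2*I is therefore a simple pole and
  Res(f, z₀) = P(z₀)/Q'(z₀).

Q'(z) = 2*z, so Q'(-2*I) = -4*I.
P(-2*I) = -I*sinh(2).

Res(f, -2*I) = (-I*sinh(2))/(-4*I) = sinh(2)/4

Final answer: sinh(2)/4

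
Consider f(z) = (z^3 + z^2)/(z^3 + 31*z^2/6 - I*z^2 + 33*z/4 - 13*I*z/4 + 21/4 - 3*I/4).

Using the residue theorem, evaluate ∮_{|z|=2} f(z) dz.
pi*(-5552/34645 - 2017*I/103935)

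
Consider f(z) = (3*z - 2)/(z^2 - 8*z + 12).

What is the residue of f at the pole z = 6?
Write f(z) = P(z)/Q(z) with P(z) = 3*z - 2 and Q(z) = z^2 - 8*z + 12.
The denominator factors as Q(z) = (z - 2)*(z - 6), so z = 6 is a simple zero of Q and P is analytic there; z = 6 is therefore a simple pole and
  Res(f, z₀) = P(z₀)/Q'(z₀).

Q'(z) = 2*z - 8, so Q'(6) = 4.
P(6) = 16.

Res(f, 6) = (16)/(4) = 4

Final answer: 4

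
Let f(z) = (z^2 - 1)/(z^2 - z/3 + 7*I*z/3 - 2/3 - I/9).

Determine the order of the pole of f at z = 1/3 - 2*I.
Factor the denominator:
  z^2 - z/3 + 7*I*z/3 - 2/3 - I/9 = (z - 1/3 + 2*I)*(z + I/3)

The numerator P(z) = z^2 - 1 has P(1/3 - 2*I) = -44/9 - 4*I/3 ≠ 0, so no factor of (z - 1/3 + 2*I) cancels.
Near z = 1/3 - 2*I we can therefore write f(z) = g(z)/(z - 1/3 + 2*I) with g analytic at 1/3 - 2*I and g(1/3 - 2*I) ≠ 0 (g is the numerator divided by the remaining denominator factors).

Hence z = 1/3 - 2*I is a pole of order 1.

Final answer: 1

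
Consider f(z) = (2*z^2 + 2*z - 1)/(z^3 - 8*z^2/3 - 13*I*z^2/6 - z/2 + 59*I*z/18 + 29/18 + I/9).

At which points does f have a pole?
The singularities of f are the zeros of the denominator. Factoring,
  z^3 - 8*z^2/3 - 13*I*z^2/6 - z/2 + 59*I*z/18 + 29/18 + I/9 = (z - 2 - I)*(z + 1/3 - I/2)*(z - 1 - 2*I/3)
so the candidates are z = 2 + I, z = -1/3 + I/2, z = 1 + 2*I/3.

Check the numerator P(z) = 2*z^2 + 2*z - 1 at each one:
  P(2 + I) = 9 + 10*I ≠ 0, so z = 2 + I is a (simple) pole.
  P(-1/3 + I/2) = -35/18 + I/3 ≠ 0, so z = -1/3 + I/2 is a (simple) pole.
  P(1 + 2*I/3) = 19/9 + 4*I ≠ 0, so z = 1 + 2*I/3 is a (simple) pole.

Poles of f: {-1/3 + I/2, 1 + 2*I/3, 2 + I}

Final answer: {-1/3 + I/2, 1 + 2*I/3, 2 + I}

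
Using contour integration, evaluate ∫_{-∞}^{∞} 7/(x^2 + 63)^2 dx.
Let f(z) = 7/(z^2 + 63)^2. The denominator has no real zeros and deg Q - deg P = 4 ≥ 2, so the integral of f over the upper semicircle |z| = R tends to 0 as R → ∞. Closing the contour in the upper half-plane,
  ∫_{-∞}^{∞} f(x) dx = 2πi · Σ Res(f, z_k)  over the poles with Im z_k > 0.

Zeros of the denominator: z^2 + 63 = 0 gives z = ±3*sqrt(7)*I.
Upper half-plane: z = 3*sqrt(7)*I (a pole of order 2).

Write f(z) = g(z)/(z - 3*sqrt(7)*I)^2 with g(z) = 7/(z + 3*sqrt(7)*I)^2. For a double pole, Res(f, z₀) = g'(z₀):
  g'(z) = -14/(z + 3*sqrt(7)*I)^3
  Res(f, 3*sqrt(7)*I) = g'(3*sqrt(7)*I) = -sqrt(7)*I/756

∫_{-∞}^{∞} f(x) dx = 2πi · (-sqrt(7)*I/756) = sqrt(7)*pi/378

Final answer: sqrt(7)*pi/378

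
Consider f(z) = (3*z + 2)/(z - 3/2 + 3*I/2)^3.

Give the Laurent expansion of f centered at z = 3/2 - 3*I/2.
Put w = z - (3/2 - 3*I/2), i.e. z = w + 3/2 - 3*I/2. The denominator is w^3, so it suffices to rewrite the numerator in powers of w.

P(z) = 3*z + 2
P(w + 3/2 - 3*I/2) = 13/2 - 9*I/2 + 3*w

Dividing each term by w^3:
  f = (13/2 - 9*I/2)/w^3 + 3/w^2

Substituting back w = z - 3/2 + 3*I/2:
  f(z) = (13/2 - 9*I/2)/(z - 3/2 + 3*I/2)^3 + 3/(z - 3/2 + 3*I/2)^2

The series is finite because the numerator is a polynomial; the negative powers form the principal part.

Final answer: (13/2 - 9*I/2)/(z - 3/2 + 3*I/2)^3 + 3/(z - 3/2 + 3*I/2)^2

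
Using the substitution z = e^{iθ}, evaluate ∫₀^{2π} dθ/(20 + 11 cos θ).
Let J = ∫₀^{2π} dθ/(20 + 11 cos θ).
Put z = e^{iθ}: then cos θ = (z + 1/z)/2, dθ = dz/(iz), and z runs once counterclockwise around |z| = 1:
  J = ∮_{|z|=1} 1/(20 + 11*(z + 1/z)/2) · dz/(iz) = (2/i) ∮_{|z|=1} dz/(11*z^2 + 40*z + 11).
The roots of 11*z^2 + 40*z + 11 are z = (-20 ± sqrt(20^2 - 11^2))/11, with sqrt(279) = 3*sqrt(31); their product is 1, so only z₊ = -20/11 + 3*sqrt(31)/11 lies inside the unit circle (z₋ = -20/11 - 3*sqrt(31)/11 lies outside).
z₊ is a simple zero of q(z) = 11*z^2 + 40*z + 11, so Res(1/q, z₊) = 1/q'(z₊) with q'(z) = 22*z + 40; and q'(z₊) = 11*(z₊ - z₋) = 6*sqrt(31).
Therefore J = (2/i) · 2πi · 1/(6*sqrt(31)) = 2*pi/(3*sqrt(31)) = 2*sqrt(31)*pi/93

Final answer: 2*sqrt(31)*pi/93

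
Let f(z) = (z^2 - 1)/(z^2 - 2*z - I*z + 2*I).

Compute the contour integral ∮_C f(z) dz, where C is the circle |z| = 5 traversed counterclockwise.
pi*(-2 + 4*I)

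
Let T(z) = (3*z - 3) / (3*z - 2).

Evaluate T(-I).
Substitute z = -I:
  numerator:   3*(-I) - 3 = -3 - 3*I
  denominator: 3*(-I) - 2 = -2 - 3*I
T(-I) = (-3 - 3*I)/(-2 - 3*I); multiplying numerator and denominator by the conjugate -2 + 3*I gives (15 - 3*I)/13 = 15/13 - 3*I/13

Final answer: 15/13 - 3*I/13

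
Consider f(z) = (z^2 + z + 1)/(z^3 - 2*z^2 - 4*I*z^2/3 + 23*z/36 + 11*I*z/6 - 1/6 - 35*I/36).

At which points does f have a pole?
{I, 1/2 - I/3, 3/2 + 2*I/3}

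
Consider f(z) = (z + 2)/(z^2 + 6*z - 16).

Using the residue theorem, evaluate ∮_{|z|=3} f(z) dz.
4*I*pi/5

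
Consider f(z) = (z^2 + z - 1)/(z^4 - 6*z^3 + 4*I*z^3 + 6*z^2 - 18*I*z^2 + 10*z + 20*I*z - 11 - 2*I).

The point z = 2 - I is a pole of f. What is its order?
3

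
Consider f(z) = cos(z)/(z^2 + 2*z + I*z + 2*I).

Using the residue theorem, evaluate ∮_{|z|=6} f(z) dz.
By the residue theorem, ∮_C f(z) dz = 2πi · (sum of the residues of f at the poles inside |z| = 6).

The denominator factors as (z + 2)*(z + I), so the singularities of f are simple poles at z = -2, z = -I.
  |-2|² = 4 < 36 = 6², so this pole is inside the contour.
  |-I|² = 1 < 36 = 6², so this pole is inside the contour.

With P(z) = cos(z) and Q(z) = z^2 + 2*z + I*z + 2*I, each pole is simple, so Res(f, z₀) = P(z₀)/Q'(z₀) with Q'(z) = 2*z + 2 + I.
  Res(f, -2) = P(-2)/Q'(-2) = (cos(2))/(-2 + I) = (-2/5 - I/5)*cos(2)
  Res(f, -I) = P(-I)/Q'(-I) = (cosh(1))/(2 - I) = (2/5 + I/5)*cosh(1)

Sum of residues inside C: (-2/5 - I/5)*cos(2) + (2/5 + I/5)*cosh(1)
∮_C f(z) dz = 2πi · ((-2/5 - I/5)*cos(2) + (2/5 + I/5)*cosh(1)) = pi*(2/5 - 4*I/5)*cos(2) + pi*(-2/5 + 4*I/5)*cosh(1)

Final answer: pi*(2/5 - 4*I/5)*cos(2) + pi*(-2/5 + 4*I/5)*cosh(1)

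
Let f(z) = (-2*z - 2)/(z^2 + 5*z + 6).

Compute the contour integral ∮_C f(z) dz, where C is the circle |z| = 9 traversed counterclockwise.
By the residue theorem, ∮_C f(z) dz = 2πi · (sum of the residues of f at the poles inside |z| = 9).

The denominator factors as (z + 2)*(z + 3), so the singularities of f are simple poles at z = -2, z = -3.
  |-2|² = 4 < 81 = 9², so this pole is inside the contour.
  |-3|² = 9 < 81 = 9², so this pole is inside the contour.

With P(z) = -2*z - 2 and Q(z) = z^2 + 5*z + 6, each pole is simple, so Res(f, z₀) = P(z₀)/Q'(z₀) with Q'(z) = 2*z + 5.
  Res(f, -2) = P(-2)/Q'(-2) = (2)/(1) = 2
  Res(f, -3) = P(-3)/Q'(-3) = (4)/(-1) = -4

Sum of residues inside C: -2
∮_C f(z) dz = 2πi · (-2) = -4*I*pi

Final answer: -4*I*pi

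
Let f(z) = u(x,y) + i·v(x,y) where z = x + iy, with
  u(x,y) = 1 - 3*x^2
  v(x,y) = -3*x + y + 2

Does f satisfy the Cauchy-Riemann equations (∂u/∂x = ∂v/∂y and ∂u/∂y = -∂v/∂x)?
∂u/∂x = -6*x
∂v/∂y = 1
∂u/∂y = 0
∂v/∂x = -3
∂u/∂x ≠ ∂v/∂y and ∂u/∂y ≠ -∂v/∂x; the Cauchy-Riemann equations are not satisfied, so f is not analytic.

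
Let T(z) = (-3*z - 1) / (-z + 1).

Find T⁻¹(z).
Set w = T(z) = (-3*z - 1) / (-z + 1) and solve for z:
  w*(-z + 1) = -3*z - 1
  w + z*(3 - w) + 1 = 0
  z*(3 - w) = -w - 1
  z = (w + 1)/(w - 3)
Renaming the variable, T⁻¹(z) = (z + 1)/(z - 3).
(Check: ad - bc = -4 ≠ 0, so T is invertible.)

Final answer: (z + 1)/(z - 3)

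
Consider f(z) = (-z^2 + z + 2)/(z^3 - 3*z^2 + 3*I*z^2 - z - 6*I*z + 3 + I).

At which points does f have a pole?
The singularities of f are the zeros of the denominator. Factoring,
  z^3 - 3*z^2 + 3*I*z^2 - z - 6*I*z + 3 + I = (z - 1 + I)*(z + I)*(z - 2 + I)
so the candidates are z = 1 - I, z = -I, z = 2 - I.

Check the numerator P(z) = -z^2 + z + 2 at each one:
  P(1 - I) = 3 + I ≠ 0, so z = 1 - I is a (simple) pole.
  P(-I) = 3 - I ≠ 0, so z = -I is a (simple) pole.
  P(2 - I) = 1 + 3*I ≠ 0, so z = 2 - I is a (simple) pole.

Poles of f: {-I, 1 - I, 2 - I}

Final answer: {-I, 1 - I, 2 - I}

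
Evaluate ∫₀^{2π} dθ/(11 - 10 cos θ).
Call the integral J. The integrand is 2π-periodic and we integrate over a full period, so shifting θ does not change the value (θ → θ + π flips the sign of the trig term). Hence
  J = ∫₀^{2π} dθ/(11 + 10 cos θ).
Put z = e^{iθ}: then cos θ = (z + 1/z)/2, dθ = dz/(iz), and z runs once counterclockwise around |z| = 1:
  J = ∮_{|z|=1} 1/(11 + 10*(z + 1/z)/2) · dz/(iz) = (2/i) ∮_{|z|=1} dz/(10*z^2 + 22*z + 10).
The roots of 10*z^2 + 22*z + 10 are z = (-11 ± sqrt(11^2 - 10^2))/10, with sqrt(21) = sqrt(21); their product is 1, so only z₊ = -11/10 + sqrt(21)/10 lies inside the unit circle (z₋ = -11/10 - sqrt(21)/10 lies outside).
z₊ is a simple zero of q(z) = 10*z^2 + 22*z + 10, so Res(1/q, z₊) = 1/q'(z₊) with q'(z) = 20*z + 22; and q'(z₊) = 10*(z₊ - z₋) = 2*sqrt(21).
Therefore J = (2/i) · 2πi · 1/(2*sqrt(21)) = 2*pi/(sqrt(21)) = 2*sqrt(21)*pi/21

Final answer: 2*sqrt(21)*pi/21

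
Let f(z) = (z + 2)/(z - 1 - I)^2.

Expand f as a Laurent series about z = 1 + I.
Put w = z - (1 + I), i.e. z = w + 1 + I. The denominator is w^2, so it suffices to rewrite the numerator in powers of w.

P(z) = z + 2
P(w + 1 + I) = 3 + I + w

Dividing each term by w^2:
  f = (3 + I)/w^2 + 1/w

Substituting back w = z - 1 - I:
  f(z) = (3 + I)/(z - 1 - I)^2 + 1/(z - 1 - I)

The series is finite because the numerator is a polynomial; the negative powers form the principal part, and the coefficient of 1/(z - 1 - I) gives Res(f, 1 + I) = 1.

Final answer: (3 + I)/(z - 1 - I)^2 + 1/(z - 1 - I)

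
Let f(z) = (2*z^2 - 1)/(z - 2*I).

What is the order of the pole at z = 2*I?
Factor the denominator:
  z - 2*I = (z - 2*I)

The numerator P(z) = 2*z^2 - 1 has P(2*I) = -9 ≠ 0, so no factor of (z - 2*I) cancels.
Near z = 2*I we can therefore write f(z) = g(z)/(z - 2*I) with g analytic at 2*I and g(2*I) ≠ 0 (g is just the numerator).

Hence z = 2*I is a pole of order 1.

Final answer: 1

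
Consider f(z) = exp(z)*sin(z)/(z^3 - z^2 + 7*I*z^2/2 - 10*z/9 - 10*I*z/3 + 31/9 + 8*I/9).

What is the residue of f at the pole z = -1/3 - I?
Write f(z) = P(z)/Q(z) with P(z) = exp(z)*sin(z) and Q(z) = z^3 - z^2 + 7*I*z^2/2 - 10*z/9 - 10*I*z/3 + 31/9 + 8*I/9.
The denominator factors as Q(z) = (z - 1 - I/2)*(z - 1/3 + 3*I)*(z + 1/3 + I), so z = -1/3 - I is a simple zero of Q and P is analytic there; z = -1/3 - I is therefore a simple pole and
  Res(f, z₀) = P(z₀)/Q'(z₀).

Q'(z) = 3*z^2 - 2*z + 7*I*z - 10/9 - 10*I/3, so Q'(-1/3 - I) = 35/9 - 5*I/3.
P(-1/3 - I) = -exp(-1/3 - I)*sin(1/3 + I).

Res(f, -1/3 - I) = (-exp(-1/3 - I)*sin(1/3 + I))/(35/9 - 5*I/3) = (-63/290 - 27*I/290)*exp(-1/3 - I)*sin(1/3 + I)

Final answer: (-63/290 - 27*I/290)*exp(-1/3 - I)*sin(1/3 + I)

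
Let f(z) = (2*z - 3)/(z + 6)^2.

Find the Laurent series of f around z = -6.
-15/(z + 6)^2 + 2/(z + 6)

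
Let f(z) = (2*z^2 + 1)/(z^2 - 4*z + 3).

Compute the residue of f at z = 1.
-3/2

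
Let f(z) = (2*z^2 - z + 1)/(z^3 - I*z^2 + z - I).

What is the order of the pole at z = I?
Factor the denominator:
  z^3 - I*z^2 + z - I = (z - I)^2*(z + I)

The numerator P(z) = 2*z^2 - z + 1 has P(I) = -1 - I ≠ 0, so no factor of (z - I) cancels.
Near z = I we can therefore write f(z) = g(z)/(z - I)^2 with g analytic at I and g(I) ≠ 0 (g is the numerator divided by the remaining denominator factors).

Hence z = I is a pole of order 2.

Final answer: 2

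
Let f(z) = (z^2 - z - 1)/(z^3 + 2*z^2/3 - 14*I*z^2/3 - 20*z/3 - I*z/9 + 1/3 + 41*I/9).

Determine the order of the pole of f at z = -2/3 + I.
1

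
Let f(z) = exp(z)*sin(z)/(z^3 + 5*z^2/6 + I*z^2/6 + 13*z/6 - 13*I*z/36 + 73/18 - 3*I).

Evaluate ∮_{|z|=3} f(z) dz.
By the residue theorem, ∮_C f(z) dz = 2πi · (sum of the residues of f at the poles inside |z| = 3).

The denominator factors as (z + 3/2 - I/3)*(z - 2/3 - 3*I/2)*(z + 2*I), so the singularities of f are simple poles at z = -3/2 + I/3, z = 2/3 + 3*I/2, z = -2*I.
  |-3/2 + I/3|² = 85/36 < 9 = 3², so this pole is inside the contour.
  |2/3 + 3*I/2|² = 97/36 < 9 = 3², so this pole is inside the contour.
  |-2*I|² = 4 < 9 = 3², so this pole is inside the contour.

With P(z) = exp(z)*sin(z) and Q(z) = z^3 + 5*z^2/6 + I*z^2/6 + 13*z/6 - 13*I*z/36 + 73/18 - 3*I, each pole is simple, so Res(f, z₀) = P(z₀)/Q'(z₀) with Q'(z) = 3*z^2 + 5*z/3 + I*z/3 + 13/6 - 13*I/36.
  Res(f, -3/2 + I/3) = P(-3/2 + I/3)/Q'(-3/2 + I/3) = (-exp(-3/2 + I/3)*sin(3/2 - I/3))/(215/36 - 119*I/36) = (-3870/30193 - 2142*I/30193)*exp(-3/2 + I/3)*sin(3/2 - I/3)
  Res(f, 2/3 + 3*I/2) = P(2/3 + 3*I/2)/Q'(2/3 + 3*I/2) = (exp(2/3 + 3*I/2)*sin(2/3 + 3*I/2))/(-95/36 + 301*I/36) = (-1710/49813 - 5418*I/49813)*exp(2/3 + 3*I/2)*sin(2/3 + 3*I/2)
  Res(f, -2*I) = P(-2*I)/Q'(-2*I) = (-I*exp(-2*I)*sinh(2))/(-55/6 - 133*I/36) = (4788/126589 + 11880*I/126589)*exp(-2*I)*sinh(2)

Sum of residues inside C: (4788/126589 + 11880*I/126589)*exp(-2*I)*sinh(2) + (-3870/30193 - 2142*I/30193)*exp(-3/2 + I/3)*sin(3/2 - I/3) + (-1710/49813 - 5418*I/49813)*exp(2/3 + 3*I/2)*sin(2/3 + 3*I/2)
∮_C f(z) dz = 2πi · ((4788/126589 + 11880*I/126589)*exp(-2*I)*sinh(2) + (-3870/30193 - 2142*I/30193)*exp(-3/2 + I/3)*sin(3/2 - I/3) + (-1710/49813 - 5418*I/49813)*exp(2/3 + 3*I/2)*sin(2/3 + 3*I/2)) = pi*(4284/30193 - 7740*I/30193)*exp(-3/2 + I/3)*sin(3/2 - I/3) + pi*(-23760/126589 + 9576*I/126589)*exp(-2*I)*sinh(2) + pi*(10836/49813 - 3420*I/49813)*exp(2/3 + 3*I/2)*sin(2/3 + 3*I/2)

Final answer: pi*(4284/30193 - 7740*I/30193)*exp(-3/2 + I/3)*sin(3/2 - I/3) + pi*(-23760/126589 + 9576*I/126589)*exp(-2*I)*sinh(2) + pi*(10836/49813 - 3420*I/49813)*exp(2/3 + 3*I/2)*sin(2/3 + 3*I/2)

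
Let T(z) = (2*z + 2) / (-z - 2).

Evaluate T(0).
Substitute z = 0:
  numerator:   2*(0) + 2 = 2
  denominator: -(0) - 2 = -2
T(0) = (2)/(-2) = -1

Final answer: -1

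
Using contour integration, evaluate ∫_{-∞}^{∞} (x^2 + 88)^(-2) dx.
Let f(z) = (z^2 + 88)^(-2). The denominator has no real zeros and deg Q - deg P = 4 ≥ 2, so the integral of f over the upper semicircle |z| = R tends to 0 as R → ∞. Closing the contour in the upper half-plane,
  ∫_{-∞}^{∞} f(x) dx = 2πi · Σ Res(f, z_k)  over the poles with Im z_k > 0.

Zeros of the denominator: z^2 + 88 = 0 gives z = ±2*sqrt(22)*I.
Upper half-plane: z = 2*sqrt(22)*I (a pole of order 2).

Write f(z) = g(z)/(z - 2*sqrt(22)*I)^2 with g(z) = (z + 2*sqrt(22)*I)^(-2). For a double pole, Res(f, z₀) = g'(z₀):
  g'(z) = -2/(z + 2*sqrt(22)*I)^3
  Res(f, 2*sqrt(22)*I) = g'(2*sqrt(22)*I) = -sqrt(22)*I/15488

∫_{-∞}^{∞} f(x) dx = 2πi · (-sqrt(22)*I/15488) = sqrt(22)*pi/7744

Final answer: sqrt(22)*pi/7744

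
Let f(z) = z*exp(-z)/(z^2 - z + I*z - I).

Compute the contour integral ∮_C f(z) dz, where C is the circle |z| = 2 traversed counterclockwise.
By the residue theorem, ∮_C f(z) dz = 2πi · (sum of the residues of f at the poles inside |z| = 2).

The denominator factors as (z - 1)*(z + I), so the singularities of f are simple poles at z = 1, z = -I.
  |1|² = 1 < 4 = 2², so this pole is inside the contour.
  |-I|² = 1 < 4 = 2², so this pole is inside the contour.

With P(z) = z*exp(-z) and Q(z) = z^2 - z + I*z - I, each pole is simple, so Res(f, z₀) = P(z₀)/Q'(z₀) with Q'(z) = 2*z - 1 + I.
  Res(f, 1) = P(1)/Q'(1) = (exp(-1))/(1 + I) = (1/2 - I/2)*exp(-1)
  Res(f, -I) = P(-I)/Q'(-I) = (-I*exp(I))/(-1 - I) = (1/2 + I/2)*exp(I)

Sum of residues inside C: (1/2 - I/2)*exp(-1) + (1/2 + I/2)*exp(I)
∮_C f(z) dz = 2πi · ((1/2 - I/2)*exp(-1) + (1/2 + I/2)*exp(I)) = pi*(-1 + I)*exp(I) + pi*(1 + I)*exp(-1)

Final answer: pi*(-1 + I)*exp(I) + pi*(1 + I)*exp(-1)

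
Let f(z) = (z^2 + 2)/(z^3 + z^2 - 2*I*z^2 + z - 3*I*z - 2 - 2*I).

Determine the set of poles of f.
{-1 - I, I, 2*I}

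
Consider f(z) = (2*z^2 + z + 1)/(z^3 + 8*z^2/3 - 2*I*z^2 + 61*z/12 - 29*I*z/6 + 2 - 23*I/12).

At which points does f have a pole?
The singularities of f are the zeros of the denominator. Factoring,
  z^3 + 8*z^2/3 - 2*I*z^2 + 61*z/12 - 29*I*z/6 + 2 - 23*I/12 = (z + 2/3 - 3*I)*(z + 1/2)*(z + 3/2 + I)
so the candidates are z = -2/3 + 3*I, z = -1/2, z = -3/2 - I.

Check the numerator P(z) = 2*z^2 + z + 1 at each one:
  P(-2/3 + 3*I) = -151/9 - 5*I ≠ 0, so z = -2/3 + 3*I is a (simple) pole.
  P(-1/2) = 1 ≠ 0, so z = -1/2 is a (simple) pole.
  P(-3/2 - I) = 2 + 5*I ≠ 0, so z = -3/2 - I is a (simple) pole.

Poles of f: {-3/2 - I, -2/3 + 3*I, -1/2}

Final answer: {-3/2 - I, -2/3 + 3*I, -1/2}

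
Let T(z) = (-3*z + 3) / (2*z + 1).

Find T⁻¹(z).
Set w = T(z) = (-3*z + 3) / (2*z + 1) and solve for z:
  w*(2*z + 1) = -3*z + 3
  w + z*(2*w + 3) - 3 = 0
  z*(2*w + 3) = 3 - w
  z = (w - 3)/(-2*w - 3)
Renaming the variable, T⁻¹(z) = (z - 3)/(-2*z - 3) = (-z + 3)/(2*z + 3).
(Check: ad - bc = -9 ≠ 0, so T is invertible.)

Final answer: (-z + 3)/(2*z + 3)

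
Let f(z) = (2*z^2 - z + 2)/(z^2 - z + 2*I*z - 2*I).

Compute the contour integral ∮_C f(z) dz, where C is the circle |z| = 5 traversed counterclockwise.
By the residue theorem, ∮_C f(z) dz = 2πi · (sum of the residues of f at the poles inside |z| = 5).

The denominator factors as (z + 2*I)*(z - 1), so the singularities of f are simple poles at z = -2*I, z = 1.
  |-2*I|² = 4 < 25 = 5², so this pole is inside the contour.
  |1|² = 1 < 25 = 5², so this pole is inside the contour.

With P(z) = 2*z^2 - z + 2 and Q(z) = z^2 - z + 2*I*z - 2*I, each pole is simple, so Res(f, z₀) = P(z₀)/Q'(z₀) with Q'(z) = 2*z - 1 + 2*I.
  Res(f, -2*I) = P(-2*I)/Q'(-2*I) = (-6 + 2*I)/(-1 - 2*I) = 2/5 - 14*I/5
  Res(f, 1) = P(1)/Q'(1) = (3)/(1 + 2*I) = 3/5 - 6*I/5

Sum of residues inside C: 1 - 4*I
∮_C f(z) dz = 2πi · (1 - 4*I) = pi*(8 + 2*I)

Final answer: pi*(8 + 2*I)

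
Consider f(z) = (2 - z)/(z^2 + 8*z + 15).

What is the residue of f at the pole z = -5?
Write f(z) = P(z)/Q(z) with P(z) = 2 - z and Q(z) = z^2 + 8*z + 15.
The denominator factors as Q(z) = (z + 3)*(z + 5), so z = -5 is a simple zero of Q and P is analytic there; z = -5 is therefore a simple pole and
  Res(f, z₀) = P(z₀)/Q'(z₀).

Q'(z) = 2*z + 8, so Q'(-5) = -2.
P(-5) = 7.

Res(f, -5) = (7)/(-2) = -7/2

Final answer: -7/2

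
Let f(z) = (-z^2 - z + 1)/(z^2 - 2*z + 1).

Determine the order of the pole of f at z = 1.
Factor the denominator:
  z^2 - 2*z + 1 = (z - 1)^2

The numerator P(z) = -z^2 - z + 1 has P(1) = -1 ≠ 0, so no factor of (z - 1) cancels.
Near z = 1 we can therefore write f(z) = g(z)/(z - 1)^2 with g analytic at 1 and g(1) ≠ 0 (g is just the numerator).

Hence z = 1 is a pole of order 2.

Final answer: 2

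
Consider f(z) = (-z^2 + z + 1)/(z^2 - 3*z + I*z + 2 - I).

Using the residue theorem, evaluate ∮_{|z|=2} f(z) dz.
By the residue theorem, ∮_C f(z) dz = 2πi · (sum of the residues of f at the poles inside |z| = 2).

The denominator factors as (z - 2 + I)*(z - 1), so the singularities of f are simple poles at z = 2 - I, z = 1.
  |2 - I|² = 5 > 4 = 2², so this pole is outside the contour.
  |1|² = 1 < 4 = 2², so this pole is inside the contour.

With P(z) = -z^2 + z + 1 and Q(z) = z^2 - 3*z + I*z + 2 - I, each pole is simple, so Res(f, z₀) = P(z₀)/Q'(z₀) with Q'(z) = 2*z - 3 + I.
  Res(f, 1) = P(1)/Q'(1) = (1)/(-1 + I) = -1/2 - I/2

∮_C f(z) dz = 2πi · (-1/2 - I/2) = pi*(1 - I)

Final answer: pi*(1 - I)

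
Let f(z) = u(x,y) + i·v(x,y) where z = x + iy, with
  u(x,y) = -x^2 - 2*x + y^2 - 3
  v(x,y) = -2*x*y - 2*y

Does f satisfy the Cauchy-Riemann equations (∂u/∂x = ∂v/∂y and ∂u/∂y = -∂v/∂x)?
∂u/∂x = -2*x - 2
∂v/∂y = -2*x - 2
∂u/∂y = 2*y
∂v/∂x = -2*y
∂u/∂x = ∂v/∂y and ∂u/∂y = -∂v/∂x hold identically; f is analytic.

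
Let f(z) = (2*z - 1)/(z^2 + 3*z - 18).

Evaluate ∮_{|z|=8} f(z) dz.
4*I*pi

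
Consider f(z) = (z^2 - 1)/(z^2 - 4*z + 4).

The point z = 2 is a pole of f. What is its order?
2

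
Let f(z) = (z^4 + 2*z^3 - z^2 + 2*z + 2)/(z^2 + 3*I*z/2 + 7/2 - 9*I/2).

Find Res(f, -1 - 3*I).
Write f(z) = P(z)/Q(z) with P(z) = z^4 + 2*z^3 - z^2 + 2*z + 2 and Q(z) = z^2 + 3*I*z/2 + 7/2 - 9*I/2.
The denominator factors as Q(z) = (z + 1 + 3*I)*(z - 1 - 3*I/2), so z = -1 - 3*I is a simple zero of Q and P is analytic there; z = -1 - 3*I is therefore a simple pole and
  Res(f, z₀) = P(z₀)/Q'(z₀).

Q'(z) = 2*z + 3*I/2, so Q'(-1 - 3*I) = -2 - 9*I/2.
P(-1 - 3*I) = 88 - 72*I.

Res(f, -1 - 3*I) = (88 - 72*I)/(-2 - 9*I/2) = 592/97 + 2160*I/97

Final answer: 592/97 + 2160*I/97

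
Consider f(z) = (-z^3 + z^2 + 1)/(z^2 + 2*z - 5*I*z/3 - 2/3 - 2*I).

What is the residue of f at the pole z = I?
Write f(z) = P(z)/Q(z) with P(z) = -z^3 + z^2 + 1 and Q(z) = z^2 + 2*z - 5*I*z/3 - 2/3 - 2*I.
The denominator factors as Q(z) = (z - I)*(z + 2 - 2*I/3), so z = I is a simple zero of Q and P is analytic there; z = I is therefore a simple pole and
  Res(f, z₀) = P(z₀)/Q'(z₀).

Q'(z) = 2*z + 2 - 5*I/3, so Q'(I) = 2 + I/3.
P(I) = I.

Res(f, I) = (I)/(2 + I/3) = 3/37 + 18*I/37

Final answer: 3/37 + 18*I/37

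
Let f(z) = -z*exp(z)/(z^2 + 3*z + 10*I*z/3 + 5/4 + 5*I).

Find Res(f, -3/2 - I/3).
(1/8 - 9*I/16)*exp(-3/2 - I/3)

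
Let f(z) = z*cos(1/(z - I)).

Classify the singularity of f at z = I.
Let u = z - I. Then
  cos(1/u) = Σ_{k≥0} (-1)^k (1)^(2k)/((2k)!·u^(2k)) = 1 - 1/(2*u^2) + 1/(24*u^4) + ...
which has infinitely many negative powers of u, so cos(1/(z - I)) has an essential singularity at z = I.
The extra factor z is a nonzero polynomial; if the product had at most a pole at z = I, dividing by that polynomial would leave cos(1/(z - I)) with at most a pole too — contradiction. (Equivalently, the product's Laurent series still has infinitely many negative powers.)
So the singularity is essential.

Final answer: essential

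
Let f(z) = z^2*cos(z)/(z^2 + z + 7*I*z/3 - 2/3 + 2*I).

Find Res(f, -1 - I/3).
(1/17 - 29*I/51)*cos(1 + I/3)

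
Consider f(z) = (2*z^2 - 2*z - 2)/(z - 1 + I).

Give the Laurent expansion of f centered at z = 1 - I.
(-4 - 2*I)/(z - 1 + I) + 2 - 4*I + 2*(z - 1 + I)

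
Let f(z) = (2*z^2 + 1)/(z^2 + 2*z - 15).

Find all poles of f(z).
The singularities of f are the zeros of the denominator. Factoring,
  z^2 + 2*z - 15 = (z - 3)*(z + 5)
so the candidates are z = 3, z = -5.

Check the numerator P(z) = 2*z^2 + 1 at each one:
  P(3) = 19 ≠ 0, so z = 3 is a (simple) pole.
  P(-5) = 51 ≠ 0, so z = -5 is a (simple) pole.

Poles of f: {-5, 3}

Final answer: {-5, 3}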